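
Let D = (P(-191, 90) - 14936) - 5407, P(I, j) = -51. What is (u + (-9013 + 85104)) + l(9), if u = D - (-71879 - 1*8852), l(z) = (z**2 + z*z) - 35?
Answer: 136555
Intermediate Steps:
D = -20394 (D = (-51 - 14936) - 5407 = -14987 - 5407 = -20394)
l(z) = -35 + 2*z**2 (l(z) = (z**2 + z**2) - 35 = 2*z**2 - 35 = -35 + 2*z**2)
u = 60337 (u = -20394 - (-71879 - 1*8852) = -20394 - (-71879 - 8852) = -20394 - 1*(-80731) = -20394 + 80731 = 60337)
(u + (-9013 + 85104)) + l(9) = (60337 + (-9013 + 85104)) + (-35 + 2*9**2) = (60337 + 76091) + (-35 + 2*81) = 136428 + (-35 + 162) = 136428 + 127 = 136555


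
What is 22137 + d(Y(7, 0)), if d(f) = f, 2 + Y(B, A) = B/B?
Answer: 22136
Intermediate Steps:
Y(B, A) = -1 (Y(B, A) = -2 + B/B = -2 + 1 = -1)
22137 + d(Y(7, 0)) = 22137 - 1 = 22136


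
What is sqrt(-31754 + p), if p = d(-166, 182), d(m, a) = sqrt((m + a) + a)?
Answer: sqrt(-31754 + 3*sqrt(22)) ≈ 178.16*I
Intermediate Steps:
d(m, a) = sqrt(m + 2*a) (d(m, a) = sqrt((a + m) + a) = sqrt(m + 2*a))
p = 3*sqrt(22) (p = sqrt(-166 + 2*182) = sqrt(-166 + 364) = sqrt(198) = 3*sqrt(22) ≈ 14.071)
sqrt(-31754 + p) = sqrt(-31754 + 3*sqrt(22))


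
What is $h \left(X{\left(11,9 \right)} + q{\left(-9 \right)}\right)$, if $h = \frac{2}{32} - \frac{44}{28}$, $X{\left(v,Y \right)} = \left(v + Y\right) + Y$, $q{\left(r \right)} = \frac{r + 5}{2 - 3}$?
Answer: $- \frac{5577}{112} \approx -49.795$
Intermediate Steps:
$q{\left(r \right)} = -5 - r$ ($q{\left(r \right)} = \frac{5 + r}{-1} = \left(5 + r\right) \left(-1\right) = -5 - r$)
$X{\left(v,Y \right)} = v + 2 Y$ ($X{\left(v,Y \right)} = \left(Y + v\right) + Y = v + 2 Y$)
$h = - \frac{169}{112}$ ($h = 2 \cdot \frac{1}{32} - \frac{11}{7} = \frac{1}{16} - \frac{11}{7} = - \frac{169}{112} \approx -1.5089$)
$h \left(X{\left(11,9 \right)} + q{\left(-9 \right)}\right) = - \frac{169 \left(\left(11 + 2 \cdot 9\right) - -4\right)}{112} = - \frac{169 \left(\left(11 + 18\right) + \left(-5 + 9\right)\right)}{112} = - \frac{169 \left(29 + 4\right)}{112} = \left(- \frac{169}{112}\right) 33 = - \frac{5577}{112}$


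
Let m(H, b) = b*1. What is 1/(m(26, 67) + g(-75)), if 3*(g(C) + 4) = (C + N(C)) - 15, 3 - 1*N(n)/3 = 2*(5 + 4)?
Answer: 1/18 ≈ 0.055556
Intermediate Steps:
m(H, b) = b
N(n) = -45 (N(n) = 9 - 6*(5 + 4) = 9 - 6*9 = 9 - 3*18 = 9 - 54 = -45)
g(C) = -24 + C/3 (g(C) = -4 + ((C - 45) - 15)/3 = -4 + ((-45 + C) - 15)/3 = -4 + (-60 + C)/3 = -4 + (-20 + C/3) = -24 + C/3)
1/(m(26, 67) + g(-75)) = 1/(67 + (-24 + (⅓)*(-75))) = 1/(67 + (-24 - 25)) = 1/(67 - 49) = 1/18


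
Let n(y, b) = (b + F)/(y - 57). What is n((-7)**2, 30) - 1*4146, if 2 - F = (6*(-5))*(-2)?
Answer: -8285/2 ≈ -4142.5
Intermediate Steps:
F = -58 (F = 2 - 6*(-5)*(-2) = 2 - (-30)*(-2) = 2 - 1*60 = 2 - 60 = -58)
n(y, b) = (-58 + b)/(-57 + y) (n(y, b) = (b - 58)/(y - 57) = (-58 + b)/(-57 + y))
n((-7)**2, 30) - 1*4146 = (-58 + 30)/(-57 + (-7)**2) - 1*4146 = -28/(-57 + 49) - 4146 = -28/(-8) - 4146 = -1/8*(-28) - 4146 = 7/2 - 4146 = -8285/2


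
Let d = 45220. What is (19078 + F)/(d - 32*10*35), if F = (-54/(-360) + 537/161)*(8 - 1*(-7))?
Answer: 12319901/21908880 ≈ 0.56232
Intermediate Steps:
F = 33669/644 (F = (-54*(-1/360) + 537*(1/161))*(8 + 7) = (3/20 + 537/161)*15 = (11223/3220)*15 = 33669/644 ≈ 52.281)
(19078 + F)/(d - 32*10*35) = (19078 + 33669/644)/(45220 - 32*10*35) = 12319901/(644*(45220 - 320*35)) = 12319901/(644*(45220 - 11200)) = (12319901/644)/34020 = (12319901/644)*(1/34020) = 12319901/21908880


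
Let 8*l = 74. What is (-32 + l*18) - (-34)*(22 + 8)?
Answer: 2309/2 ≈ 1154.5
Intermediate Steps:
l = 37/4 (l = (⅛)*74 = 37/4 ≈ 9.2500)
(-32 + l*18) - (-34)*(22 + 8) = (-32 + (37/4)*18) - (-34)*(22 + 8) = (-32 + 333/2) - (-34)*30 = 269/2 - 1*(-1020) = 269/2 + 1020 = 2309/2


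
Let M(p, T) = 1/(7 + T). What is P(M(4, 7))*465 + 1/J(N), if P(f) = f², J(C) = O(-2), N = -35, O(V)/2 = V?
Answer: 104/49 ≈ 2.1224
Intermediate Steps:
O(V) = 2*V
J(C) = -4 (J(C) = 2*(-2) = -4)
P(M(4, 7))*465 + 1/J(N) = (1/(7 + 7))²*465 + 1/(-4) = (1/14)²*465 - ¼ = (1/196)*465 - ¼ = 465/196 - ¼ = 104/49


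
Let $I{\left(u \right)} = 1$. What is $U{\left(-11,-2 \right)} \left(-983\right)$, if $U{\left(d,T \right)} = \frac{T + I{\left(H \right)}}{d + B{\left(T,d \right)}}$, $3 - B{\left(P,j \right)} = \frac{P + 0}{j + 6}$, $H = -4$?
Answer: $- \frac{4915}{42} \approx -117.02$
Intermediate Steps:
$B{\left(P,j \right)} = 3 - \frac{P}{6 + j}$ ($B{\left(P,j \right)} = 3 - \frac{P + 0}{j + 6} = 3 - \frac{P}{6 + j}$)
$U{\left(d,T \right)} = \frac{1 + T}{d + \frac{18 - T + 3 d}{6 + d}}$ ($U{\left(d,T \right)} = \frac{T + 1}{d + \frac{18 - T + 3 d}{6 + d}} = \frac{1 + T}{d + \frac{18 - T + 3 d}{6 + d}}$)
$U{\left(-11,-2 \right)} \left(-983\right) = \frac{\left(1 - 2\right) \left(6 - 11\right)}{18 - -2 + 3 \left(-11\right) - 11 \left(6 - 11\right)} \left(-983\right) = \frac{1}{18 + 2 - 33 - -55} \left(-1\right) \left(-5\right) \left(-983\right) = \frac{1}{18 + 2 - 33 + 55} \left(-1\right) \left(-5\right) \left(-983\right) = \frac{1}{42} \left(-1\right) \left(-5\right) \left(-983\right) = \frac{5}{42} \left(-983\right) = - \frac{4915}{42}$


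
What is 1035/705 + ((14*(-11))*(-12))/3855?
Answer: 117617/60395 ≈ 1.9475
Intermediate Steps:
1035/705 + ((14*(-11))*(-12))/3855 = 1035*(1/705) - 154*(-12)*(1/3855) = 69/47 + 1848*(1/3855) = 69/47 + 616/1285 = 117617/60395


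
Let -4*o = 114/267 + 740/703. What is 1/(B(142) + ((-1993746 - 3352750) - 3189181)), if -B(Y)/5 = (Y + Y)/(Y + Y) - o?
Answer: -3382/28867682779 ≈ -1.1716e-7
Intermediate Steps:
o = -1251/3382 (o = -(114/267 + 740/703)/4 = -(114*(1/267) + 740*(1/703))/4 = -(38/89 + 20/19)/4 = -¼*2502/1691 = -1251/3382 ≈ -0.36990)
B(Y) = -23165/3382 (B(Y) = -5*((Y + Y)/(Y + Y) - 1*(-1251/3382)) = -5*((2*Y)/((2*Y)) + 1251/3382) = -5*((2*Y)*(1/(2*Y)) + 1251/3382) = -5*(1 + 1251/3382) = -5*4633/3382 = -23165/3382)
1/(B(142) + ((-1993746 - 3352750) - 3189181)) = 1/(-23165/3382 + ((-1993746 - 3352750) - 3189181)) = 1/(-23165/3382 + (-5346496 - 3189181)) = 1/(-23165/3382 - 8535677) = 1/(-28867682779/3382) = -3382/28867682779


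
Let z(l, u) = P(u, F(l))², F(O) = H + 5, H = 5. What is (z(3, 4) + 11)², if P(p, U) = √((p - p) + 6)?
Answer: 289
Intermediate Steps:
F(O) = 10 (F(O) = 5 + 5 = 10)
P(p, U) = √6 (P(p, U) = √(0 + 6) = √6)
z(l, u) = 6 (z(l, u) = (√6)² = 6)
(z(3, 4) + 11)² = (6 + 11)² = 17² = 289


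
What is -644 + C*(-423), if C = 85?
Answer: -36599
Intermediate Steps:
-644 + C*(-423) = -644 + 85*(-423) = -644 - 35955 = -36599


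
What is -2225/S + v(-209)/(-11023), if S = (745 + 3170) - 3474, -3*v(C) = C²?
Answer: -18105068/4861143 ≈ -3.7244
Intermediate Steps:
v(C) = -C²/3
S = 441 (S = 3915 - 3474 = 441)
-2225/S + v(-209)/(-11023) = -2225/441 - ⅓*(-209)²/(-11023) = -2225*1/441 - ⅓*43681*(-1/11023) = -2225/441 - 43681/3*(-1/11023) = -2225/441 + 43681/33069 = -18105068/4861143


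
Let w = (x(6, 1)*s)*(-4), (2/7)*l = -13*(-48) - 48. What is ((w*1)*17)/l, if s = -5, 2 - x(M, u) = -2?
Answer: 85/126 ≈ 0.67460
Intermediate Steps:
x(M, u) = 4 (x(M, u) = 2 - 1*(-2) = 2 + 2 = 4)
l = 2016 (l = 7*(-13*(-48) - 48)/2 = 7*(624 - 48)/2 = (7/2)*576 = 2016)
w = 80 (w = (4*(-5))*(-4) = -20*(-4) = 80)
((w*1)*17)/l = ((80*1)*17)/2016 = (80*17)*(1/2016) = 1360*(1/2016) = 85/126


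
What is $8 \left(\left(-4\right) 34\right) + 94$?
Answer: $-994$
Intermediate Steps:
$8 \left(\left(-4\right) 34\right) + 94 = 8 \left(-136\right) + 94 = -1088 + 94 = -994$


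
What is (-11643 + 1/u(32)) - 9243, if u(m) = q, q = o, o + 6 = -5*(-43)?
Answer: -4365173/209 ≈ -20886.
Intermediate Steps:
o = 209 (o = -6 - 5*(-43) = -6 + 215 = 209)
q = 209
u(m) = 209
(-11643 + 1/u(32)) - 9243 = (-11643 + 1/209) - 9243 = -2433386/209 - 9243 = -4365173/209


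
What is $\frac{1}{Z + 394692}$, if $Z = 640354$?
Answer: $\frac{1}{1035046} \approx 9.6614 \cdot 10^{-7}$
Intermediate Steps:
$\frac{1}{Z + 394692} = \frac{1}{640354 + 394692} = \frac{1}{1035046}$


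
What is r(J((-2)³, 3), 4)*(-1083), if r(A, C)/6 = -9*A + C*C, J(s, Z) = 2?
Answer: 12996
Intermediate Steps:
r(A, C) = -54*A + 6*C² (r(A, C) = 6*(-9*A + C*C) = 6*(-9*A + C²) = 6*(C² - 9*A) = -54*A + 6*C²)
r(J((-2)³, 3), 4)*(-1083) = (-54*2 + 6*4²)*(-1083) = (-108 + 6*16)*(-1083) = (-108 + 96)*(-1083) = -12*(-1083) = 12996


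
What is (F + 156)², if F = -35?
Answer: 14641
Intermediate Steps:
(F + 156)² = (-35 + 156)² = 121² = 14641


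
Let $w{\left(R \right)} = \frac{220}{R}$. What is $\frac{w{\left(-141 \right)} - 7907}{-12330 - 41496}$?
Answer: $\frac{1115107}{7589466} \approx 0.14693$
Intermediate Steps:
$\frac{w{\left(-141 \right)} - 7907}{-12330 - 41496} = \frac{\frac{220}{-141} - 7907}{-12330 - 41496} = \frac{220 \left(- \frac{1}{141}\right) - 7907}{-53826} = \left(- \frac{220}{141} - 7907\right) \left(- \frac{1}{53826}\right) = \left(- \frac{1115107}{141}\right) \left(- \frac{1}{53826}\right) = \frac{1115107}{7589466}$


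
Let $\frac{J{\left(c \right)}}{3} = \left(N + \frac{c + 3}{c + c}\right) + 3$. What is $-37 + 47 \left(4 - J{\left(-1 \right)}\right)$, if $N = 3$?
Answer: $-554$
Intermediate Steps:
$J{\left(c \right)} = 18 + \frac{3 \left(3 + c\right)}{2 c}$ ($J{\left(c \right)} = 3 \left(\left(3 + \frac{c + 3}{c + c}\right) + 3\right) = 3 \left(\left(3 + \frac{3 + c}{2 c}\right) + 3\right) = 3 \left(6 + \frac{3 + c}{2 c}\right) = 18 + \frac{3 \left(3 + c\right)}{2 c}$)
$-37 + 47 \left(4 - J{\left(-1 \right)}\right) = -37 + 47 \left(4 - \frac{3 \left(3 + 13 \left(-1\right)\right)}{2 \left(-1\right)}\right) = -37 + 47 \left(4 - \frac{3}{2} \left(-1\right) \left(3 - 13\right)\right) = -37 + 47 \left(4 - \frac{3}{2} \left(-1\right) \left(-10\right)\right) = -37 + 47 \left(4 - 15\right) = -37 + 47 \left(-11\right) = -37 - 517 = -554$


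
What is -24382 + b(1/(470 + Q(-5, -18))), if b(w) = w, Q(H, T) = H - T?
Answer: -11776505/483 ≈ -24382.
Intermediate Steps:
-24382 + b(1/(470 + Q(-5, -18))) = -24382 + 1/(470 + (-5 - 1*(-18))) = -24382 + 1/(470 + (-5 + 18)) = -24382 + 1/(470 + 13) = -24382 + 1/483 = -11776505/483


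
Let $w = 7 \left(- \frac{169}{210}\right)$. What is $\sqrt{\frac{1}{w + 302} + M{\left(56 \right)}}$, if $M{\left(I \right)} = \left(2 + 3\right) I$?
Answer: $\frac{\sqrt{22134233410}}{8891} \approx 16.733$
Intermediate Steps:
$M{\left(I \right)} = 5 I$
$w = - \frac{169}{30}$ ($w = 7 \left(\left(-169\right) \frac{1}{210}\right) = 7 \left(- \frac{169}{210}\right) = - \frac{169}{30} \approx -5.6333$)
$\sqrt{\frac{1}{w + 302} + M{\left(56 \right)}} = \sqrt{\frac{1}{- \frac{169}{30} + 302} + 5 \cdot 56} = \sqrt{\frac{1}{\frac{8891}{30}} + 280} = \sqrt{\frac{30}{8891} + 280} = \sqrt{\frac{2489510}{8891}} = \frac{\sqrt{22134233410}}{8891}$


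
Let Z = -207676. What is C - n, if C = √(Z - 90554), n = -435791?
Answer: 435791 + I*√298230 ≈ 4.3579e+5 + 546.1*I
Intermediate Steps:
C = I*√298230 (C = √(-207676 - 90554) = √(-298230) = I*√298230 ≈ 546.1*I)
C - n = I*√298230 - 1*(-435791) = I*√298230 + 435791 = 435791 + I*√298230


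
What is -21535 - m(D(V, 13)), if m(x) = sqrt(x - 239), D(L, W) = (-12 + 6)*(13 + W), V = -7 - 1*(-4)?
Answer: -21535 - I*sqrt(395) ≈ -21535.0 - 19.875*I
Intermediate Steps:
V = -3 (V = -7 + 4 = -3)
D(L, W) = -78 - 6*W (D(L, W) = -6*(13 + W) = -78 - 6*W)
m(x) = sqrt(-239 + x)
-21535 - m(D(V, 13)) = -21535 - sqrt(-239 + (-78 - 6*13)) = -21535 - sqrt(-239 + (-78 - 78)) = -21535 - sqrt(-239 - 156) = -21535 - sqrt(-395) = -21535 - I*sqrt(395)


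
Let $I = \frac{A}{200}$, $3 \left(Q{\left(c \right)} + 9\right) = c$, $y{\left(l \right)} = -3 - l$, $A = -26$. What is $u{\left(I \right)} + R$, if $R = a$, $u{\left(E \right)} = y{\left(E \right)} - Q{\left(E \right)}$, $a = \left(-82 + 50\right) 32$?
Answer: $- \frac{76337}{75} \approx -1017.8$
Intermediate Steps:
$Q{\left(c \right)} = -9 + \frac{c}{3}$
$I = - \frac{13}{100}$ ($I = - \frac{26}{200} = \left(-26\right) \frac{1}{200} = - \frac{13}{100} \approx -0.13$)
$a = -1024$ ($a = \left(-32\right) 32 = -1024$)
$u{\left(E \right)} = 6 - \frac{4 E}{3}$ ($u{\left(E \right)} = \left(-3 - E\right) - \left(-9 + \frac{E}{3}\right) = 6 - \frac{4 E}{3}$)
$R = -1024$
$u{\left(I \right)} + R = \left(6 - - \frac{13}{75}\right) - 1024 = \left(6 + \frac{13}{75}\right) - 1024 = \frac{463}{75} - 1024 = - \frac{76337}{75}$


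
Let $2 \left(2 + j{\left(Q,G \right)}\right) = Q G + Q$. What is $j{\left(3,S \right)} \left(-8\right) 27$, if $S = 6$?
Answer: $-1836$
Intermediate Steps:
$j{\left(Q,G \right)} = -2 + \frac{Q}{2} + \frac{G Q}{2}$ ($j{\left(Q,G \right)} = -2 + \frac{Q G + Q}{2} = -2 + \frac{G Q + Q}{2} = -2 + \frac{Q + G Q}{2} = -2 + \left(\frac{Q}{2} + \frac{G Q}{2}\right) = -2 + \frac{Q}{2} + \frac{G Q}{2}$)
$j{\left(3,S \right)} \left(-8\right) 27 = \left(-2 + \frac{1}{2} \cdot 3 + \frac{1}{2} \cdot 6 \cdot 3\right) \left(-8\right) 27 = \left(-2 + \frac{3}{2} + 9\right) \left(-8\right) 27 = \frac{17}{2} \left(-8\right) 27 = \left(-68\right) 27 = -1836$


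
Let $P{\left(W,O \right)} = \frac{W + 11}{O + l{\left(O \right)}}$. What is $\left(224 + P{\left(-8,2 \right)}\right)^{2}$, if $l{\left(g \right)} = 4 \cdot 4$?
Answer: $\frac{1809025}{36} \approx 50251.0$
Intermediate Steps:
$l{\left(g \right)} = 16$
$P{\left(W,O \right)} = \frac{11 + W}{16 + O}$ ($P{\left(W,O \right)} = \frac{W + 11}{O + 16} = \frac{11 + W}{16 + O}$)
$\left(224 + P{\left(-8,2 \right)}\right)^{2} = \left(224 + \frac{11 - 8}{16 + 2}\right)^{2} = \left(224 + \frac{1}{18} \cdot 3\right)^{2} = \left(224 + \frac{1}{6}\right)^{2} = \left(\frac{1345}{6}\right)^{2} = \frac{1809025}{36}$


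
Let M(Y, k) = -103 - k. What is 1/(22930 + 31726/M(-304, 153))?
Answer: 128/2919177 ≈ 4.3848e-5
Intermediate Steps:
1/(22930 + 31726/M(-304, 153)) = 1/(22930 + 31726/(-103 - 1*153)) = 1/(22930 + 31726/(-103 - 153)) = 1/(22930 + 31726/(-256)) = 1/(22930 + 31726*(-1/256)) = 1/(22930 - 15863/128) = 1/(2919177/128) = 128/2919177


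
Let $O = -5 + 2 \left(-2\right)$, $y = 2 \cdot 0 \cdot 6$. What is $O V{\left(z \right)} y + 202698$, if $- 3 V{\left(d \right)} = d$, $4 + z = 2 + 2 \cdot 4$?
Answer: $202698$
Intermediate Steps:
$z = 6$ ($z = -4 + \left(2 + 2 \cdot 4\right) = -4 + \left(2 + 8\right) = -4 + 10 = 6$)
$V{\left(d \right)} = - \frac{d}{3}$
$y = 0$ ($y = 0 \cdot 6 = 0$)
$O = -9$ ($O = -5 - 4 = -9$)
$O V{\left(z \right)} y + 202698 = - 9 \left(\left(- \frac{1}{3}\right) 6\right) 0 + 202698 = \left(-9\right) \left(-2\right) 0 + 202698 = 18 \cdot 0 + 202698 = 0 + 202698 = 202698$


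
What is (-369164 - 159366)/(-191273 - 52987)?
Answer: 52853/24426 ≈ 2.1638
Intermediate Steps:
(-369164 - 159366)/(-191273 - 52987) = -528530/(-244260) = -528530*(-1/244260) = 52853/24426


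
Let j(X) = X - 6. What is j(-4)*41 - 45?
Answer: -455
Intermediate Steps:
j(X) = -6 + X
j(-4)*41 - 45 = (-6 - 4)*41 - 45 = -10*41 - 45 = -410 - 45 = -455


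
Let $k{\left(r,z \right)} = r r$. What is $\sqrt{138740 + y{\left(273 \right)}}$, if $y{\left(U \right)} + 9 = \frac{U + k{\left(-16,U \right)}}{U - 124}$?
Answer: $\frac{2 \sqrt{770011438}}{149} \approx 372.47$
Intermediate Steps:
$k{\left(r,z \right)} = r^{2}$
$y{\left(U \right)} = -9 + \frac{256 + U}{-124 + U}$ ($y{\left(U \right)} = -9 + \frac{U + \left(-16\right)^{2}}{U - 124} = -9 + \frac{U + 256}{-124 + U} = -9 + \frac{256 + U}{-124 + U}$)
$\sqrt{138740 + y{\left(273 \right)}} = \sqrt{138740 + \frac{4 \left(343 - 546\right)}{-124 + 273}} = \sqrt{138740 + \frac{4 \left(343 - 546\right)}{149}} = \sqrt{138740 + 4 \cdot \frac{1}{149} \left(-203\right)} = \sqrt{138740 - \frac{812}{149}} = \sqrt{\frac{20671448}{149}} = \frac{2 \sqrt{770011438}}{149}$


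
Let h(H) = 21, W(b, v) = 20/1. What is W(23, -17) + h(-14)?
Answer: 41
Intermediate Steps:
W(b, v) = 20 (W(b, v) = 20*1 = 20)
W(23, -17) + h(-14) = 20 + 21 = 41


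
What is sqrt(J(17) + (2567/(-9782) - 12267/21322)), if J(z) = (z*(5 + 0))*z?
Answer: sqrt(3926514478619768203)/52142951 ≈ 38.002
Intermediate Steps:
J(z) = 5*z**2 (J(z) = (z*5)*z = (5*z)*z = 5*z**2)
sqrt(J(17) + (2567/(-9782) - 12267/21322)) = sqrt(5*17**2 + (2567/(-9782) - 12267/21322)) = sqrt(5*289 + (2567*(-1/9782) - 12267*1/21322)) = sqrt(1445 + (-2567/9782 - 12267/21322)) = sqrt(1445 - 43682342/52142951) = sqrt(75302881853/52142951) = sqrt(3926514478619768203)/52142951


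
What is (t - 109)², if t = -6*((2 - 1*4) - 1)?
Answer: 8281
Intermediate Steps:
t = 18 (t = -6*((2 - 4) - 1) = -6*(-2 - 1) = -6*(-3) = 18)
(t - 109)² = (18 - 109)² = (-91)² = 8281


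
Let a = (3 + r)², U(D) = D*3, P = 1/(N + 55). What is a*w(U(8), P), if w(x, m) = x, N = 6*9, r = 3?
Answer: 864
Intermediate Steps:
N = 54
P = 1/109 (P = 1/(54 + 55) = 1/109 ≈ 0.0091743)
U(D) = 3*D
a = 36 (a = (3 + 3)² = 6² = 36)
a*w(U(8), P) = 36*(3*8) = 36*24 = 864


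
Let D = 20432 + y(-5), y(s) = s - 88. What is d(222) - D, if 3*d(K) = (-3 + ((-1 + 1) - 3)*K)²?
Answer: 128848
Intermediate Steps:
y(s) = -88 + s
d(K) = (-3 - 3*K)²/3 (d(K) = (-3 + ((-1 + 1) - 3)*K)²/3 = (-3 + (0 - 3)*K)²/3 = (-3 - 3*K)²/3)
D = 20339 (D = 20432 + (-88 - 5) = 20432 - 93 = 20339)
d(222) - D = 3*(1 + 222)² - 1*20339 = 3*223² - 20339 = 3*49729 - 20339 = 149187 - 20339 = 128848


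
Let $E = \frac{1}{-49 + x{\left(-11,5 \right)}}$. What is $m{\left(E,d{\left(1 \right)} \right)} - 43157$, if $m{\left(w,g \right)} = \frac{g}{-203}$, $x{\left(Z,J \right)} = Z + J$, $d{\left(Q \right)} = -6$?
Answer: $- \frac{8760865}{203} \approx -43157.0$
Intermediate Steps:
$x{\left(Z,J \right)} = J + Z$
$E = - \frac{1}{55}$ ($E = \frac{1}{-49 + \left(5 - 11\right)} = \frac{1}{-49 - 6} = \frac{1}{-55} = - \frac{1}{55} \approx -0.018182$)
$m{\left(w,g \right)} = - \frac{g}{203}$ ($m{\left(w,g \right)} = g \left(- \frac{1}{203}\right) = - \frac{g}{203}$)
$m{\left(E,d{\left(1 \right)} \right)} - 43157 = \left(- \frac{1}{203}\right) \left(-6\right) - 43157 = \frac{6}{203} - 43157 = - \frac{8760865}{203}$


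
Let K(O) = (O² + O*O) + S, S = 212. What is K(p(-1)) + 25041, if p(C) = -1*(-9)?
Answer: 25415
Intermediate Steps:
p(C) = 9
K(O) = 212 + 2*O² (K(O) = (O² + O*O) + 212 = (O² + O²) + 212 = 2*O² + 212 = 212 + 2*O²)
K(p(-1)) + 25041 = (212 + 2*9²) + 25041 = (212 + 2*81) + 25041 = (212 + 162) + 25041 = 374 + 25041 = 25415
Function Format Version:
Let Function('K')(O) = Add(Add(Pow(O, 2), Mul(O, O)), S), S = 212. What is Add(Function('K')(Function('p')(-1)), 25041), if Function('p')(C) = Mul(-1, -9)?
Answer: 25415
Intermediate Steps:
Function('p')(C) = 9
Function('K')(O) = Add(212, Mul(2, Pow(O, 2))) (Function('K')(O) = Add(Add(Pow(O, 2), Mul(O, O)), 212) = Add(Add(Pow(O, 2), Pow(O, 2)), 212) = Add(Mul(2, Pow(O, 2)), 212) = Add(212, Mul(2, Pow(O, 2))))
Add(Function('K')(Function('p')(-1)), 25041) = Add(Add(212, Mul(2, Pow(9, 2))), 25041) = Add(Add(212, Mul(2, 81)), 25041) = Add(Add(212, 162), 25041) = Add(374, 25041) = 25415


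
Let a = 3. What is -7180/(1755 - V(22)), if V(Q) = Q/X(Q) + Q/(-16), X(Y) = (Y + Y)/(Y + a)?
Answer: -57440/13951 ≈ -4.1173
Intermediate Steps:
X(Y) = 2*Y/(3 + Y) (X(Y) = (Y + Y)/(Y + 3) = (2*Y)/(3 + Y) = 2*Y/(3 + Y))
V(Q) = 3/2 + 7*Q/16 (V(Q) = Q/((2*Q/(3 + Q))) + Q/(-16) = Q*((3 + Q)/(2*Q)) + Q*(-1/16) = (3/2 + Q/2) - Q/16 = 3/2 + 7*Q/16)
-7180/(1755 - V(22)) = -7180/(1755 - (3/2 + (7/16)*22)) = -7180/(1755 - (3/2 + 77/8)) = -7180/(1755 - 1*89/8) = -7180/(1755 - 89/8) = -7180/13951/8 = -7180*8/13951 = -57440/13951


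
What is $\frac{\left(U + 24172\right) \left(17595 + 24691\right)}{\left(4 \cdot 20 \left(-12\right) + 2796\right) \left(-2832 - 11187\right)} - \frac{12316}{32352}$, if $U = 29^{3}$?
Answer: $- \frac{463543256419}{5782669272} \approx -80.161$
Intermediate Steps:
$U = 24389$
$\frac{\left(U + 24172\right) \left(17595 + 24691\right)}{\left(4 \cdot 20 \left(-12\right) + 2796\right) \left(-2832 - 11187\right)} - \frac{12316}{32352} = \frac{\left(24389 + 24172\right) \left(17595 + 24691\right)}{\left(4 \cdot 20 \left(-12\right) + 2796\right) \left(-2832 - 11187\right)} - \frac{12316}{32352} = \frac{48561 \cdot 42286}{\left(80 \left(-12\right) + 2796\right) \left(-14019\right)} - \frac{3079}{8088} = \frac{2053450446}{\left(-960 + 2796\right) \left(-14019\right)} - \frac{3079}{8088} = \frac{2053450446}{1836 \left(-14019\right)} - \frac{3079}{8088} = \frac{2053450446}{-25738884} - \frac{3079}{8088} = 2053450446 \left(- \frac{1}{25738884}\right) - \frac{3079}{8088} = - \frac{342241741}{4289814} - \frac{3079}{8088} = - \frac{463543256419}{5782669272}$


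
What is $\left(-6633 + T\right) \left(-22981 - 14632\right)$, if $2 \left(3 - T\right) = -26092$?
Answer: $-241325008$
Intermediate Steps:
$T = 13049$ ($T = 3 - -13046 = 3 + 13046 = 13049$)
$\left(-6633 + T\right) \left(-22981 - 14632\right) = \left(-6633 + 13049\right) \left(-22981 - 14632\right) = 6416 \left(-37613\right) = -241325008$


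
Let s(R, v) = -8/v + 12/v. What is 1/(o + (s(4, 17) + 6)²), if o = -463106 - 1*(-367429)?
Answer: -289/27639417 ≈ -1.0456e-5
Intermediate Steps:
s(R, v) = 4/v
o = -95677 (o = -463106 + 367429 = -95677)
1/(o + (s(4, 17) + 6)²) = 1/(-95677 + (4/17 + 6)²) = 1/(-95677 + (106/17)²) = 1/(-95677 + 11236/289) = 1/(-27639417/289) = -289/27639417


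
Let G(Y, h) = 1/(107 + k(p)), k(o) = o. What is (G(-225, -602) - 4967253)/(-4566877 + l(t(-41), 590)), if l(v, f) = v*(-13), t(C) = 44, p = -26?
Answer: 402347492/369963369 ≈ 1.0875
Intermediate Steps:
l(v, f) = -13*v
G(Y, h) = 1/81 (G(Y, h) = 1/(107 - 26) = 1/81)
(G(-225, -602) - 4967253)/(-4566877 + l(t(-41), 590)) = (1/81 - 4967253)/(-4566877 - 13*44) = -402347492/(81*(-4566877 - 572)) = -402347492/81/(-4567449) = -402347492/81*(-1/4567449) = 402347492/369963369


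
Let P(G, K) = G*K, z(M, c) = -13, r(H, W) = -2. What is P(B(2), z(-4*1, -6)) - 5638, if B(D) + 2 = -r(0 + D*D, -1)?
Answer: -5638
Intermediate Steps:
B(D) = 0 (B(D) = -2 - 1*(-2) = -2 + 2 = 0)
P(B(2), z(-4*1, -6)) - 5638 = 0*(-13) - 5638 = 0 - 5638 = -5638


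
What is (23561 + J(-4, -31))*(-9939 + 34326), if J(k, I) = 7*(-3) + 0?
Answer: 574069980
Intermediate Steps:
J(k, I) = -21 (J(k, I) = -21 + 0 = -21)
(23561 + J(-4, -31))*(-9939 + 34326) = (23561 - 21)*(-9939 + 34326) = 23540*24387 = 574069980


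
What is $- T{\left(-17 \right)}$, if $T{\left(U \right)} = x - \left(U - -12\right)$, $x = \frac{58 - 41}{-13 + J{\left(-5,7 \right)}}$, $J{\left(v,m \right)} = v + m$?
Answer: $- \frac{38}{11} \approx -3.4545$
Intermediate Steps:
$J{\left(v,m \right)} = m + v$
$x = - \frac{17}{11}$ ($x = \frac{58 - 41}{-13 + \left(7 - 5\right)} = \frac{17}{-13 + 2} = \frac{17}{-11} = 17 \left(- \frac{1}{11}\right) = - \frac{17}{11} \approx -1.5455$)
$T{\left(U \right)} = - \frac{149}{11} - U$ ($T{\left(U \right)} = - \frac{17}{11} - \left(U - -12\right) = - \frac{17}{11} - \left(U + 12\right) = - \frac{17}{11} - \left(12 + U\right) = - \frac{149}{11} - U$)
$- T{\left(-17 \right)} = - (- \frac{149}{11} - -17) = - (- \frac{149}{11} + 17) = \left(-1\right) \frac{38}{11} = - \frac{38}{11}$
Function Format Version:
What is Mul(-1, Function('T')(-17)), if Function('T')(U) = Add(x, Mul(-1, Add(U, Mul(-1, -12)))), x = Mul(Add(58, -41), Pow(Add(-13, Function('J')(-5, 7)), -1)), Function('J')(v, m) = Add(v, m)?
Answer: Rational(-38, 11) ≈ -3.4545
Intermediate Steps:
Function('J')(v, m) = Add(m, v)
x = Rational(-17, 11) (x = Mul(Add(58, -41), Pow(Add(-13, Add(7, -5)), -1)) = Mul(17, Pow(Add(-13, 2), -1)) = Mul(17, Pow(-11, -1)) = Mul(17, Rational(-1, 11)) = Rational(-17, 11) ≈ -1.5455)
Function('T')(U) = Add(Rational(-149, 11), Mul(-1, U)) (Function('T')(U) = Add(Rational(-17, 11), Mul(-1, Add(U, Mul(-1, -12)))) = Add(Rational(-17, 11), Mul(-1, Add(U, 12))) = Add(Rational(-17, 11), Mul(-1, Add(12, U))) = Add(Rational(-17, 11), Add(-12, Mul(-1, U))) = Add(Rational(-149, 11), Mul(-1, U)))
Mul(-1, Function('T')(-17)) = Mul(-1, Add(Rational(-149, 11), Mul(-1, -17))) = Mul(-1, Add(Rational(-149, 11), 17)) = Mul(-1, Rational(38, 11)) = Rational(-38, 11)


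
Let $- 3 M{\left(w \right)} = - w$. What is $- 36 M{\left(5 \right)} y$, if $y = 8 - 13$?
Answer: $300$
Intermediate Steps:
$y = -5$
$M{\left(w \right)} = \frac{w}{3}$ ($M{\left(w \right)} = - \frac{\left(-1\right) w}{3} = \frac{w}{3}$)
$- 36 M{\left(5 \right)} y = - 36 \cdot \frac{1}{3} \cdot 5 \left(-5\right) = \left(-36\right) \frac{5}{3} \left(-5\right) = \left(-60\right) \left(-5\right) = 300$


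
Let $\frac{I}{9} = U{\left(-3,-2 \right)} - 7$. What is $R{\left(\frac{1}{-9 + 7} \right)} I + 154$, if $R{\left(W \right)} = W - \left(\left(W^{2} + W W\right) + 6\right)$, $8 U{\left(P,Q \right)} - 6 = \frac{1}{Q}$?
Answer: $\frac{8827}{16} \approx 551.69$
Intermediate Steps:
$U{\left(P,Q \right)} = \frac{3}{4} + \frac{1}{8 Q}$
$I = - \frac{909}{16}$ ($I = 9 \left(\frac{1 + 6 \left(-2\right)}{8 \left(-2\right)} - 7\right) = 9 \left(\frac{1}{8} \left(- \frac{1}{2}\right) \left(1 - 12\right) - 7\right) = 9 \left(\frac{1}{8} \left(- \frac{1}{2}\right) \left(-11\right) - 7\right) = 9 \left(\frac{11}{16} - 7\right) = 9 \left(- \frac{101}{16}\right) = - \frac{909}{16} \approx -56.813$)
$R{\left(W \right)} = -6 + W - 2 W^{2}$ ($R{\left(W \right)} = W - \left(\left(W^{2} + W^{2}\right) + 6\right) = W - \left(2 W^{2} + 6\right) = W - \left(6 + 2 W^{2}\right) = -6 + W - 2 W^{2}$)
$R{\left(\frac{1}{-9 + 7} \right)} I + 154 = \left(-6 + \frac{1}{-9 + 7} - 2 \left(\frac{1}{-9 + 7}\right)^{2}\right) \left(- \frac{909}{16}\right) + 154 = \left(-6 + \frac{1}{-2} - 2 \left(\frac{1}{-2}\right)^{2}\right) \left(- \frac{909}{16}\right) + 154 = \left(-6 - \frac{1}{2} - 2 \left(- \frac{1}{2}\right)^{2}\right) \left(- \frac{909}{16}\right) + 154 = \left(-6 - \frac{1}{2} - \frac{1}{2}\right) \left(- \frac{909}{16}\right) + 154 = \left(-7\right) \left(- \frac{909}{16}\right) + 154 = \frac{6363}{16} + 154 = \frac{8827}{16}$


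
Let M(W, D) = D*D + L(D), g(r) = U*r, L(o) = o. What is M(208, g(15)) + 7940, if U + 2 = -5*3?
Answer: 72710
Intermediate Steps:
U = -17 (U = -2 - 5*3 = -2 - 15 = -17)
g(r) = -17*r
M(W, D) = D + D**2 (M(W, D) = D*D + D = D**2 + D = D + D**2)
M(208, g(15)) + 7940 = (-17*15)*(1 - 17*15) + 7940 = -255*(1 - 255) + 7940 = -255*(-254) + 7940 = 64770 + 7940 = 72710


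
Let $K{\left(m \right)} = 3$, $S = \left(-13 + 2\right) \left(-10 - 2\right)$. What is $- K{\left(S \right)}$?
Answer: $-3$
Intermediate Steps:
$S = 132$ ($S = \left(-11\right) \left(-12\right) = 132$)
$- K{\left(S \right)} = \left(-1\right) 3 = -3$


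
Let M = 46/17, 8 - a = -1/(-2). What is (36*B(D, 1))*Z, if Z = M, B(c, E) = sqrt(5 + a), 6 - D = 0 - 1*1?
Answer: 4140*sqrt(2)/17 ≈ 344.40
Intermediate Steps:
a = 15/2 (a = 8 - (-1)/(-2) = 8 - (-1)*(-1)/2 = 8 - 1*1/2 = 8 - 1/2 = 15/2 ≈ 7.5000)
D = 7 (D = 6 - (0 - 1*1) = 6 - (0 - 1) = 6 - 1*(-1) = 6 + 1 = 7)
B(c, E) = 5*sqrt(2)/2 (B(c, E) = sqrt(5 + 15/2) = sqrt(25/2) = 5*sqrt(2)/2)
M = 46/17 (M = 46*(1/17) = 46/17 ≈ 2.7059)
Z = 46/17 ≈ 2.7059
(36*B(D, 1))*Z = (36*(5*sqrt(2)/2))*(46/17) = (90*sqrt(2))*(46/17) = 4140*sqrt(2)/17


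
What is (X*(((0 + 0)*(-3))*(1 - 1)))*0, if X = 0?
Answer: 0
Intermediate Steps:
(X*(((0 + 0)*(-3))*(1 - 1)))*0 = (0*(((0 + 0)*(-3))*(1 - 1)))*0 = (0*((0*(-3))*0))*0 = (0*(0*0))*0 = (0*0)*0 = 0*0 = 0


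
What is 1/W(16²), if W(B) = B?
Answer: 1/256 ≈ 0.0039063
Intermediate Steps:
1/W(16²) = 1/(16²) = 1/256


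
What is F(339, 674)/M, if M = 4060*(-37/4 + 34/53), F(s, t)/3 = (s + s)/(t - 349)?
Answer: -107802/602021875 ≈ -0.00017907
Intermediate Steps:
F(s, t) = 6*s/(-349 + t) (F(s, t) = 3*((s + s)/(t - 349)) = 3*((2*s)/(-349 + t)) = 3*(2*s/(-349 + t)) = 6*s/(-349 + t))
M = -1852375/53 (M = 4060*(-37*1/4 + 34*(1/53)) = 4060*(-37/4 + 34/53) = 4060*(-1825/212) = -1852375/53 ≈ -34951.)
F(339, 674)/M = (6*339/(-349 + 674))/(-1852375/53) = (6*339/325)*(-53/1852375) = (6*339*(1/325))*(-53/1852375) = (2034/325)*(-53/1852375) = -107802/602021875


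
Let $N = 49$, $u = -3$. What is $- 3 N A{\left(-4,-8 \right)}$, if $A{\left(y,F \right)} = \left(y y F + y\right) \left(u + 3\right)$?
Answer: $0$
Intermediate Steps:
$A{\left(y,F \right)} = 0$ ($A{\left(y,F \right)} = \left(y y F + y\right) \left(-3 + 3\right) = \left(y^{2} F + y\right) 0 = \left(F y^{2} + y\right) 0 = \left(y + F y^{2}\right) 0 = 0$)
$- 3 N A{\left(-4,-8 \right)} = \left(-3\right) 49 \cdot 0 = \left(-147\right) 0 = 0$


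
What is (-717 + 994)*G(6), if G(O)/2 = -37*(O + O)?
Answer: -245976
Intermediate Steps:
G(O) = -148*O (G(O) = 2*(-37*(O + O)) = 2*(-74*O) = -148*O)
(-717 + 994)*G(6) = (-717 + 994)*(-148*6) = 277*(-888) = -245976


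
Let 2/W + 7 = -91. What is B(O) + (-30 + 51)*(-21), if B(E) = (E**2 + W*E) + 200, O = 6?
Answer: -10051/49 ≈ -205.12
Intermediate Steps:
W = -1/49 (W = 2/(-7 - 91) = 2/(-98) = 2*(-1/98) = -1/49 ≈ -0.020408)
B(E) = 200 + E**2 - E/49 (B(E) = (E**2 - E/49) + 200 = 200 + E**2 - E/49)
B(O) + (-30 + 51)*(-21) = (200 + 6**2 - 1/49*6) + (-30 + 51)*(-21) = (200 + 36 - 6/49) + 21*(-21) = 11558/49 - 441 = -10051/49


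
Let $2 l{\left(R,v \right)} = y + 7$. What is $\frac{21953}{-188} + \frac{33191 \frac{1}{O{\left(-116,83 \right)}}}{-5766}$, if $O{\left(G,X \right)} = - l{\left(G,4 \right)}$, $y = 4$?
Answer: $- \frac{689955581}{5962044} \approx -115.72$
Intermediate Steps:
$l{\left(R,v \right)} = \frac{11}{2}$ ($l{\left(R,v \right)} = \frac{4 + 7}{2} = \frac{1}{2} \cdot 11 = \frac{11}{2}$)
$O{\left(G,X \right)} = - \frac{11}{2}$ ($O{\left(G,X \right)} = \left(-1\right) \frac{11}{2} = - \frac{11}{2}$)
$\frac{21953}{-188} + \frac{33191 \frac{1}{O{\left(-116,83 \right)}}}{-5766} = \frac{21953}{-188} + \frac{33191 \frac{1}{- \frac{11}{2}}}{-5766} = 21953 \left(- \frac{1}{188}\right) + 33191 \left(- \frac{2}{11}\right) \left(- \frac{1}{5766}\right) = - \frac{21953}{188} - - \frac{33191}{31713} = - \frac{21953}{188} + \frac{33191}{31713} = - \frac{689955581}{5962044}$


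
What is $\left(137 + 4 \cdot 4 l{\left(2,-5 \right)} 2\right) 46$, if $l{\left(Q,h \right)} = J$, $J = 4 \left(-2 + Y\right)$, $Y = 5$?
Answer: $23966$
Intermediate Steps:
$J = 12$ ($J = 4 \left(-2 + 5\right) = 4 \cdot 3 = 12$)
$l{\left(Q,h \right)} = 12$
$\left(137 + 4 \cdot 4 l{\left(2,-5 \right)} 2\right) 46 = \left(137 + 4 \cdot 4 \cdot 12 \cdot 2\right) 46 = \left(137 + 4 \cdot 48 \cdot 2\right) 46 = \left(137 + 192 \cdot 2\right) 46 = \left(137 + 384\right) 46 = 521 \cdot 46 = 23966$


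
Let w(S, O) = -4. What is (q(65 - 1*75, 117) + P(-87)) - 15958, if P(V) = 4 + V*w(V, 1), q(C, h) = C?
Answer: -15616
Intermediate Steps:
P(V) = 4 - 4*V (P(V) = 4 + V*(-4) = 4 - 4*V)
(q(65 - 1*75, 117) + P(-87)) - 15958 = ((65 - 1*75) + (4 - 4*(-87))) - 15958 = ((65 - 75) + (4 + 348)) - 15958 = (-10 + 352) - 15958 = 342 - 15958 = -15616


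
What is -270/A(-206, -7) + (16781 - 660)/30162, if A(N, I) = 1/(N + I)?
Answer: 1734632741/30162 ≈ 57511.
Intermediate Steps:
A(N, I) = 1/(I + N)
-270/A(-206, -7) + (16781 - 660)/30162 = -270/(1/(-7 - 206)) + (16781 - 660)/30162 = -270/(1/(-213)) + 16121*(1/30162) = -270/(-1/213) + 16121/30162 = -270*(-213) + 16121/30162 = 57510 + 16121/30162 = 1734632741/30162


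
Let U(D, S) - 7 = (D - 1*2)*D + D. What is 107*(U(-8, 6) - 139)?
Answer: -6420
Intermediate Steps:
U(D, S) = 7 + D + D*(-2 + D) (U(D, S) = 7 + ((D - 1*2)*D + D) = 7 + ((D - 2)*D + D) = 7 + ((-2 + D)*D + D) = 7 + (D*(-2 + D) + D) = 7 + (D + D*(-2 + D)) = 7 + D + D*(-2 + D))
107*(U(-8, 6) - 139) = 107*((7 + (-8)**2 - 1*(-8)) - 139) = 107*((7 + 64 + 8) - 139) = 107*(79 - 139) = 107*(-60) = -6420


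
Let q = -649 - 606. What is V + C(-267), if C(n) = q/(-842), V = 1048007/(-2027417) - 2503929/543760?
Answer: -240764155375339/66303185827760 ≈ -3.6313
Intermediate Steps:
q = -1255
V = -806624643959/157489752560 (V = 1048007*(-1/2027417) - 2503929*1/543760 = -1048007/2027417 - 2503929/543760 = -806624643959/157489752560 ≈ -5.1218)
C(n) = 1255/842 (C(n) = -1255/(-842) = -1255*(-1/842) = 1255/842)
V + C(-267) = -806624643959/157489752560 + 1255/842 = -240764155375339/66303185827760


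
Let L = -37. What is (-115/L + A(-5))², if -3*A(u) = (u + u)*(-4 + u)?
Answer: 990025/1369 ≈ 723.17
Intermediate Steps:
A(u) = -2*u*(-4 + u)/3 (A(u) = -(u + u)*(-4 + u)/3 = -2*u*(-4 + u)/3)
(-115/L + A(-5))² = (-115/(-37) + (⅔)*(-5)*(4 - 1*(-5)))² = (-115*(-1)/37 + (⅔)*(-5)*(4 + 5))² = (-5*(-23/37) + (⅔)*(-5)*9)² = (115/37 - 30)² = (-995/37)² = 990025/1369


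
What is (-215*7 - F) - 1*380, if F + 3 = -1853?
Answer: -29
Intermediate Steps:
F = -1856 (F = -3 - 1853 = -1856)
(-215*7 - F) - 1*380 = (-215*7 - 1*(-1856)) - 1*380 = (-1505 + 1856) - 380 = 351 - 380 = -29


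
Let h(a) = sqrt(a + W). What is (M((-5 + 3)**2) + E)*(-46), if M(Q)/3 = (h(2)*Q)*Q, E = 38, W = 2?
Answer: -6164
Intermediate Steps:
h(a) = sqrt(2 + a) (h(a) = sqrt(a + 2) = sqrt(2 + a))
M(Q) = 6*Q**2 (M(Q) = 3*((sqrt(2 + 2)*Q)*Q) = 3*((sqrt(4)*Q)*Q) = 3*((2*Q)*Q) = 3*(2*Q**2) = 6*Q**2)
(M((-5 + 3)**2) + E)*(-46) = (6*((-5 + 3)**2)**2 + 38)*(-46) = (6*((-2)**2)**2 + 38)*(-46) = (6*4**2 + 38)*(-46) = (6*16 + 38)*(-46) = (96 + 38)*(-46) = 134*(-46) = -6164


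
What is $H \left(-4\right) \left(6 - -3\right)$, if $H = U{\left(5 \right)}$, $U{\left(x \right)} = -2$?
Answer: $72$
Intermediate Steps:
$H = -2$
$H \left(-4\right) \left(6 - -3\right) = \left(-2\right) \left(-4\right) \left(6 - -3\right) = 8 \left(6 + 3\right) = 8 \cdot 9 = 72$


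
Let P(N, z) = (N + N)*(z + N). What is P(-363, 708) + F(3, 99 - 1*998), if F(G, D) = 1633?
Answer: -248837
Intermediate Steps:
P(N, z) = 2*N*(N + z) (P(N, z) = (2*N)*(N + z) = 2*N*(N + z))
P(-363, 708) + F(3, 99 - 1*998) = 2*(-363)*(-363 + 708) + 1633 = 2*(-363)*345 + 1633 = -250470 + 1633 = -248837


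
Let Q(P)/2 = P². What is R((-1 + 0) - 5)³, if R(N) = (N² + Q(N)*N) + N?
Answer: -64964808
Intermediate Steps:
Q(P) = 2*P²
R(N) = N + N² + 2*N³ (R(N) = (N² + (2*N²)*N) + N = (N² + 2*N³) + N = N + N² + 2*N³)
R((-1 + 0) - 5)³ = (((-1 + 0) - 5)*(1 + ((-1 + 0) - 5) + 2*((-1 + 0) - 5)²))³ = ((-1 - 5)*(1 + (-1 - 5) + 2*(-1 - 5)²))³ = (-6*(1 - 6 + 2*(-6)²))³ = (-6*(1 - 6 + 2*36))³ = (-6*(1 - 6 + 72))³ = (-6*67)³ = (-402)³ = -64964808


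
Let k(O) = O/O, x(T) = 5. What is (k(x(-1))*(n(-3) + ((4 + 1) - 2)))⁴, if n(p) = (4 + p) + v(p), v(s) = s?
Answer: 1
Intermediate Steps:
k(O) = 1
n(p) = 4 + 2*p (n(p) = (4 + p) + p = 4 + 2*p)
(k(x(-1))*(n(-3) + ((4 + 1) - 2)))⁴ = (1*((4 + 2*(-3)) + ((4 + 1) - 2)))⁴ = (1*((4 - 6) + (5 - 2)))⁴ = (1*(-2 + 3))⁴ = (1*1)⁴ = 1⁴ = 1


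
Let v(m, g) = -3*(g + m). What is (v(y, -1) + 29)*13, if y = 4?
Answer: 260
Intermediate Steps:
v(m, g) = -3*g - 3*m
(v(y, -1) + 29)*13 = ((-3*(-1) - 3*4) + 29)*13 = ((3 - 12) + 29)*13 = (-9 + 29)*13 = 20*13 = 260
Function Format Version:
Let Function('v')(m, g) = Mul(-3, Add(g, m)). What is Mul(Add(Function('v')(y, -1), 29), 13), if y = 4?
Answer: 260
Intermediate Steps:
Function('v')(m, g) = Add(Mul(-3, g), Mul(-3, m))
Mul(Add(Function('v')(y, -1), 29), 13) = Mul(Add(Add(Mul(-3, -1), Mul(-3, 4)), 29), 13) = Mul(Add(Add(3, -12), 29), 13) = Mul(Add(-9, 29), 13) = Mul(20, 13) = 260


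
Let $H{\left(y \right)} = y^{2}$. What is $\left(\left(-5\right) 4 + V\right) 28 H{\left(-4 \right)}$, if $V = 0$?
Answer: $-8960$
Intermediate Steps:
$\left(\left(-5\right) 4 + V\right) 28 H{\left(-4 \right)} = \left(\left(-5\right) 4 + 0\right) 28 \left(-4\right)^{2} = \left(-20 + 0\right) 28 \cdot 16 = \left(-20\right) 28 \cdot 16 = \left(-560\right) 16 = -8960$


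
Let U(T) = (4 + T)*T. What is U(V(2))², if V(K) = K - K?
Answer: 0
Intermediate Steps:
V(K) = 0
U(T) = T*(4 + T)
U(V(2))² = (0*(4 + 0))² = (0*4)² = 0² = 0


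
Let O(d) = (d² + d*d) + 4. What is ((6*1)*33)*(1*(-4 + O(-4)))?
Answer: 6336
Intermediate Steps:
O(d) = 4 + 2*d² (O(d) = (d² + d²) + 4 = 2*d² + 4 = 4 + 2*d²)
((6*1)*33)*(1*(-4 + O(-4))) = ((6*1)*33)*(1*(-4 + (4 + 2*(-4)²))) = (6*33)*(1*(-4 + (4 + 2*16))) = 198*(1*(-4 + (4 + 32))) = 198*(1*(-4 + 36)) = 198*(1*32) = 198*32 = 6336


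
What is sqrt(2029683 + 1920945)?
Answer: 346*sqrt(33) ≈ 1987.6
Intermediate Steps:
sqrt(2029683 + 1920945) = sqrt(3950628) = 346*sqrt(33)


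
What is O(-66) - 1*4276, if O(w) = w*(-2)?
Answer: -4144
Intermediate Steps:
O(w) = -2*w
O(-66) - 1*4276 = -2*(-66) - 1*4276 = 132 - 4276 = -4144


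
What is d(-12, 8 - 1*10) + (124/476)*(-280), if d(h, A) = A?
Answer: -1274/17 ≈ -74.941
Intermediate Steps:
d(-12, 8 - 1*10) + (124/476)*(-280) = (8 - 1*10) + (124/476)*(-280) = (8 - 10) + (124*(1/476))*(-280) = -2 + (31/119)*(-280) = -2 - 1240/17 = -1274/17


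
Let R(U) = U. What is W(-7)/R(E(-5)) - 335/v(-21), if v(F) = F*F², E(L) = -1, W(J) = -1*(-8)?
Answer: -73753/9261 ≈ -7.9638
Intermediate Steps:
W(J) = 8
v(F) = F³
W(-7)/R(E(-5)) - 335/v(-21) = 8/(-1) - 335/((-21)³) = 8*(-1) - 335/(-9261) = -8 - 335*(-1/9261) = -8 + 335/9261 = -73753/9261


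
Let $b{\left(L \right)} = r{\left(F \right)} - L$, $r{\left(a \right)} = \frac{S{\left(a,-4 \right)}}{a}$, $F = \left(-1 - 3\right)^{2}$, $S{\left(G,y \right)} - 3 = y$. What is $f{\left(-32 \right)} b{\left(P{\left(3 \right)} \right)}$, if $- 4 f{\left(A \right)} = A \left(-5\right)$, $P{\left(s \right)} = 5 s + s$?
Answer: $\frac{1445}{2} \approx 722.5$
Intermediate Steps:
$S{\left(G,y \right)} = 3 + y$
$P{\left(s \right)} = 6 s$
$F = 16$ ($F = \left(-4\right)^{2} = 16$)
$r{\left(a \right)} = - \frac{1}{a}$ ($r{\left(a \right)} = \frac{3 - 4}{a} = - \frac{1}{a}$)
$f{\left(A \right)} = \frac{5 A}{4}$ ($f{\left(A \right)} = - \frac{A \left(-5\right)}{4} = - \frac{\left(-5\right) A}{4} = \frac{5 A}{4}$)
$b{\left(L \right)} = - \frac{1}{16} - L$
$f{\left(-32 \right)} b{\left(P{\left(3 \right)} \right)} = \frac{5}{4} \left(-32\right) \left(- \frac{1}{16} - 6 \cdot 3\right) = - 40 \left(- \frac{1}{16} - 18\right) = \left(-40\right) \left(- \frac{289}{16}\right) = \frac{1445}{2}$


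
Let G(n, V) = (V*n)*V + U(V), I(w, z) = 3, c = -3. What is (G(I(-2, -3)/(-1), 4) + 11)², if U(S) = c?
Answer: 1600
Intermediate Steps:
U(S) = -3
G(n, V) = -3 + n*V² (G(n, V) = (V*n)*V - 3 = n*V² - 3 = -3 + n*V²)
(G(I(-2, -3)/(-1), 4) + 11)² = ((-3 + (3/(-1))*4²) + 11)² = ((-3 + (3*(-1))*16) + 11)² = ((-3 - 3*16) + 11)² = ((-3 - 48) + 11)² = (-51 + 11)² = (-40)² = 1600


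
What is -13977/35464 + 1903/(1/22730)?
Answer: 1534002044183/35464 ≈ 4.3255e+7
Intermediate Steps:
-13977/35464 + 1903/(1/22730) = -13977*1/35464 + 1903/(1/22730) = -13977/35464 + 1903*22730 = -13977/35464 + 43255190 = 1534002044183/35464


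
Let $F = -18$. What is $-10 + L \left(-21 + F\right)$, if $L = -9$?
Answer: $341$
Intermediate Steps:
$-10 + L \left(-21 + F\right) = -10 - 9 \left(-21 - 18\right) = -10 - -351 = -10 + 351 = 341$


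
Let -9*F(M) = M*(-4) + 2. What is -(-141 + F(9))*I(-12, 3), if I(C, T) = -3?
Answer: -1235/3 ≈ -411.67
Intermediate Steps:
F(M) = -2/9 + 4*M/9 (F(M) = -(M*(-4) + 2)/9 = -(-4*M + 2)/9 = -(2 - 4*M)/9 = -2/9 + 4*M/9)
-(-141 + F(9))*I(-12, 3) = -(-141 + (-2/9 + (4/9)*9))*(-3) = -(-141 + (-2/9 + 4))*(-3) = -(-141 + 34/9)*(-3) = -(-1235)*(-3)/9 = -1*1235/3 = -1235/3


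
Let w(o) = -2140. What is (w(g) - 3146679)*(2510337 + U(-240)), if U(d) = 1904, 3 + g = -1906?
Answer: -7910592193379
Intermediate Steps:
g = -1909 (g = -3 - 1906 = -1909)
(w(g) - 3146679)*(2510337 + U(-240)) = (-2140 - 3146679)*(2510337 + 1904) = -3148819*2512241 = -7910592193379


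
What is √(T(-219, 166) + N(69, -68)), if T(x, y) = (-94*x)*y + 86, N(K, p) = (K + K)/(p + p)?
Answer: √3950469299/34 ≈ 1848.6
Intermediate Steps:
N(K, p) = K/p (N(K, p) = (2*K)/((2*p)) = (2*K)*(1/(2*p)) = K/p)
T(x, y) = 86 - 94*x*y (T(x, y) = -94*x*y + 86 = 86 - 94*x*y)
√(T(-219, 166) + N(69, -68)) = √((86 - 94*(-219)*166) + 69/(-68)) = √((86 + 3417276) + 69*(-1/68)) = √(3417362 - 69/68) = √(232380547/68) = √3950469299/34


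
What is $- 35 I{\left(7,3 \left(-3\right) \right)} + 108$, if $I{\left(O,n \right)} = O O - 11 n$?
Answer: $-5072$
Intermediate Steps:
$I{\left(O,n \right)} = O^{2} - 11 n$
$- 35 I{\left(7,3 \left(-3\right) \right)} + 108 = - 35 \left(7^{2} - 11 \cdot 3 \left(-3\right)\right) + 108 = - 35 \left(49 - -99\right) + 108 = - 35 \left(49 + 99\right) + 108 = \left(-35\right) 148 + 108 = -5180 + 108 = -5072$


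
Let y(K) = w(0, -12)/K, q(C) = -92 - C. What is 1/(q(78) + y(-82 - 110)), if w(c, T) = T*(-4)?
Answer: -4/681 ≈ -0.0058737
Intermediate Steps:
w(c, T) = -4*T
y(K) = 48/K (y(K) = (-4*(-12))/K = 48/K)
1/(q(78) + y(-82 - 110)) = 1/((-92 - 1*78) + 48/(-82 - 110)) = 1/((-92 - 78) + 48/(-192)) = 1/(-170 + 48*(-1/192)) = 1/(-170 - ¼) = 1/(-681/4) = -4/681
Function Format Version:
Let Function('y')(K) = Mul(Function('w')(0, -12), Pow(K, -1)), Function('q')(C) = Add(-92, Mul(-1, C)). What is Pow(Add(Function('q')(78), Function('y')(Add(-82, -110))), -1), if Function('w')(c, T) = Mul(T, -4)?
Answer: Rational(-4, 681) ≈ -0.0058737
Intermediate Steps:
Function('w')(c, T) = Mul(-4, T)
Function('y')(K) = Mul(48, Pow(K, -1)) (Function('y')(K) = Mul(Mul(-4, -12), Pow(K, -1)) = Mul(48, Pow(K, -1)))
Pow(Add(Function('q')(78), Function('y')(Add(-82, -110))), -1) = Pow(Add(Add(-92, Mul(-1, 78)), Mul(48, Pow(Add(-82, -110), -1))), -1) = Pow(Add(Add(-92, -78), Mul(48, Pow(-192, -1))), -1) = Pow(Add(-170, Mul(48, Rational(-1, 192))), -1) = Pow(Add(-170, Rational(-1, 4)), -1) = Pow(Rational(-681, 4), -1) = Rational(-4, 681)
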